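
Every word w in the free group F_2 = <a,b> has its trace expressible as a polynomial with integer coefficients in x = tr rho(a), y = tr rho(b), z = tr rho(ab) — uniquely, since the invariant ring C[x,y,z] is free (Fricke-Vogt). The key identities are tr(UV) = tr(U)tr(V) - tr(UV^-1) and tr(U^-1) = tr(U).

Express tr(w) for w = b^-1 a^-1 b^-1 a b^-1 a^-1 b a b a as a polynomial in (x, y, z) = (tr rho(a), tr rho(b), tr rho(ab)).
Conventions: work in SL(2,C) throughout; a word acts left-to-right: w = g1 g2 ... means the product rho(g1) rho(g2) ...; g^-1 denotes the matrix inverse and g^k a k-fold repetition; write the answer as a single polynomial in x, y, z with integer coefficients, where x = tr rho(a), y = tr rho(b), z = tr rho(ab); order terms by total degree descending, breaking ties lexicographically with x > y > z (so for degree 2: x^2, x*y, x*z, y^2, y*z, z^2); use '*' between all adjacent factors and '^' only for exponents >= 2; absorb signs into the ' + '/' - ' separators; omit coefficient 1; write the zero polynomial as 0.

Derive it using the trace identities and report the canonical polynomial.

tr(a^2) = tr(a) * tr(a) - tr(1) = x^2 - 2
tr(a b a) = tr(a) * tr(b a) - tr(b) = x*z - y
tr(a b a^2) = tr(a) * tr(a b a) - tr(a b) = x^2*z - x*y - z
tr(b a b a) = tr(a b) * tr(a b) - tr(1) = z^2 - 2
tr(b a b) = tr(b) * tr(a b) - tr(a) = y*z - x
tr(a b a^2 b) = tr(a) * tr(b a b a) - tr(b a b) = x*z^2 - y*z - x
tr(b a^2 b^-1 a) = tr(a b a^2) * tr(b) - tr(a b a^2 b) = x^2*y*z - x*y^2 - x*z^2 + x
tr(a b^-1 a^-1 b a) = tr(b a^2 b^-1) * tr(a) - tr(b a^2 b^-1 a) = -x^2*y*z + x^3 + x*y^2 + x*z^2 - 3*x
tr(b a b a^2 b) = tr(b) * tr(a b a^2 b) - tr(a b a^2) = x*y*z^2 - x^2*z - y^2*z + z
tr(b a b a b a) = tr(a b a b) * tr(a b) - tr(b a) = z^3 - 3*z
tr(b a b a b) = tr(b) * tr(a b a b) - tr(a b a) = y*z^2 - x*z - y
tr(b a b a^2 b a) = tr(a) * tr(b a b a b a) - tr(b a b a b) = x*z^3 - y*z^2 - 2*x*z + y
tr(a b a^-1 b a b a) = tr(b a b a^2 b) * tr(a) - tr(b a b a^2 b a) = x^2*y*z^2 - x^3*z - x*y^2*z - x*z^3 + y*z^2 + 3*x*z - y
tr(a b a b a^2) = tr(a) * tr(a b a b a) - tr(a b a b) = x^2*z^2 - x*y*z - x^2 - z^2 + 2
tr(a b^2 a b a b a) = tr(b) * tr(a b a b a^2 b) - tr(a b a b a^2) = x*y*z^3 - x^2*z^2 - y^2*z^2 - x*y*z + x^2 + y^2 + z^2 - 2
tr(a b a b a b a b) = tr(b a) * tr(b a b a b a) - tr(b^-1 a^-1 b^-1 a^-1) = z^4 - 4*z^2 + 2
tr(a b^2 a b a b a b) = tr(b) * tr(a b a b a b a b) - tr(a b a b a b a) = y*z^4 - x*z^3 - 3*y*z^2 + 2*x*z + y
tr(b a b a b a b^-1 a b) = tr(a b^2 a b a b a) * tr(b) - tr(a b^2 a b a b a b) = x*y^2*z^3 - x^2*y*z^2 - y^3*z^2 - y*z^4 - x*y^2*z + x*z^3 + x^2*y + y^3 + 4*y*z^2 - 2*x*z - 3*y
tr(b a b a b a b) = tr(b) * tr(a b a b a b) - tr(a b a b a) = y*z^3 - x*z^2 - 2*y*z + x
tr(a b a b a b a b a) = tr(a) * tr(b a b a b a b a) - tr(b a b a b a b) = x*z^4 - y*z^3 - 3*x*z^2 + 2*y*z + x
tr(a b a b a b a b a b) = tr(b a b a b a b a) * tr(b a) - tr(a b a b a b) = z^5 - 5*z^3 + 5*z
tr(b a b a b a b^-1 a b a) = tr(a b a b a b a b a) * tr(b) - tr(a b a b a b a b a b) = x*y*z^4 - y^2*z^3 - z^5 - 3*x*y*z^2 + 2*y^2*z + 5*z^3 + x*y - 5*z
tr(b^-1 a b a^-1 b a b a b a) = tr(b a b a b a b^-1 a b) * tr(a) - tr(b a b a b a b^-1 a b a) = x^2*y^2*z^3 - x^3*y*z^2 - x*y^3*z^2 - 2*x*y*z^4 - x^2*y^2*z + x^2*z^3 + y^2*z^3 + z^5 + x^3*y + x*y^3 + 7*x*y*z^2 - 2*x^2*z - 2*y^2*z - 5*z^3 - 4*x*y + 5*z
tr(a^-1 b a b a b a^-1 b^-1 a b) = tr(b^-1 a b a^-1 b a b a b) * tr(a) - tr(b^-1 a b a^-1 b a b a b a) = -x^2*y^2*z^3 + 2*x^3*y*z^2 + x*y^3*z^2 + 2*x*y*z^4 - x^4*z - 2*x^2*z^3 - y^2*z^3 - z^5 - x^3*y - x*y^3 - 6*x*y*z^2 + 5*x^2*z + 2*y^2*z + 5*z^3 + 3*x*y - 5*z
tr(a^-1 b^-1 a b^-1 a^-1 b a b a b) = tr(a^-1 b a b a b a^-1 b^-1 a) * tr(b) - tr(a^-1 b a b a b a^-1 b^-1 a b) = x^2*y^2*z^3 - 2*x^3*y*z^2 - x*y^3*z^2 - 2*x*y*z^4 + x^4*z + 2*x^2*z^3 + y^2*z^3 + z^5 + x^3*y + x*y^3 + 6*x*y*z^2 - 5*x^2*z - y^2*z - 5*z^3 - 4*x*y + 5*z
tr(b^-1 a^-1 b^-1 a b^-1 a^-1 b a b a) = tr(a^-1 b^-1 a b^-1 a^-1 b a b a) * tr(b) - tr(a^-1 b^-1 a b^-1 a^-1 b a b a b) = -x^2*y^2*z^3 + 2*x^3*y*z^2 + x*y^3*z^2 + 2*x*y*z^4 - x^4*z - x^2*y^2*z - 2*x^2*z^3 - y^2*z^3 - z^5 - 5*x*y*z^2 + 5*x^2*z + y^2*z + 5*z^3 + x*y - 5*z

-x^2*y^2*z^3 + 2*x^3*y*z^2 + x*y^3*z^2 + 2*x*y*z^4 - x^4*z - x^2*y^2*z - 2*x^2*z^3 - y^2*z^3 - z^5 - 5*x*y*z^2 + 5*x^2*z + y^2*z + 5*z^3 + x*y - 5*z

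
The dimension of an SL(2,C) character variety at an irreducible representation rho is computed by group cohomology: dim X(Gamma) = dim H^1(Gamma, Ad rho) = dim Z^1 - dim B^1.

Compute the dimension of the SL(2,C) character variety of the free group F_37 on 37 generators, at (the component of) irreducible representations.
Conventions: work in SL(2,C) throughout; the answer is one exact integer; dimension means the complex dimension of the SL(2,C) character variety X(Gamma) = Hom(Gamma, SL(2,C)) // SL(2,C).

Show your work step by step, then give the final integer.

The free group F_37: 37 generators, no relators.
So Z^1 = (sl_2)^37 in full: dim Z^1 = 111.
At an irreducible rho the centralizer of the image in sl_2 is 0, so the coboundary map sl_2 -> Z^1 is injective: dim B^1 = 3.
Therefore dim X = 111 - 3 = 108.

108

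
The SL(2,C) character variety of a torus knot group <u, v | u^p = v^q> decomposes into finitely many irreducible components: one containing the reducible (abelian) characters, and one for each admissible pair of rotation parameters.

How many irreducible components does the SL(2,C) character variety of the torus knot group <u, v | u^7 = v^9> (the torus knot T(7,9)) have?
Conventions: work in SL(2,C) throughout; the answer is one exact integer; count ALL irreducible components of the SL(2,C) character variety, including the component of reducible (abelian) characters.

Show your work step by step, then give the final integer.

25

Gamma = < u, v | u^7 = v^9 > (torus knot T(7,9)); the central element u^7 = v^9 acts as +I or -I in any irreducible SL(2,C) representation.
On an irreducible component, tr(u) is locked at 2*cos(pi*alpha/7) for some alpha in 1..6, and tr(v) at 2*cos(pi*beta/9) for some beta in 1..8.
The two central values (-1)^alpha I and (-1)^beta I must be the same matrix, so alpha and beta share a parity.
Counting: 3 odd alphas x 4 odd betas + 3 even alphas x 4 even betas = 12 + 12 = 24.
Total: 24 irreducible-character components + 1 reducible (abelian) component = 25.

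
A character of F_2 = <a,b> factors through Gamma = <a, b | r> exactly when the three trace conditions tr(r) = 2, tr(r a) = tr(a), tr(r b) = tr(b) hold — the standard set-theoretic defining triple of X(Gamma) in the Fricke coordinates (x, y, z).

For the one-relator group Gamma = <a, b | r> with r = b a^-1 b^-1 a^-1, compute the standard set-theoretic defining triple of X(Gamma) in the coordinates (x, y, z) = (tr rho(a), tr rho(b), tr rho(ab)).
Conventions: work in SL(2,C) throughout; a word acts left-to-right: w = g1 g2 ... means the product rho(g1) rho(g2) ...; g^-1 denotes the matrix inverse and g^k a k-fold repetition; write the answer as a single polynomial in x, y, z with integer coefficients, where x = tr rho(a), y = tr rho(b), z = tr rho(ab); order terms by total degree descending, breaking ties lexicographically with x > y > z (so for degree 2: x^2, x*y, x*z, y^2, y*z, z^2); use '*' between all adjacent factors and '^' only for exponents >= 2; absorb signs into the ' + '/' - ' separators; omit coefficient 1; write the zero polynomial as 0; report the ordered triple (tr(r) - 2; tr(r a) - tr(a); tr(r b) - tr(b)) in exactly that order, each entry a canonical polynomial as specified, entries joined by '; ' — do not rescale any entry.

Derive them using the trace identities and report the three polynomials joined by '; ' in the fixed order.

x*y*z - y^2 - z^2; 0; x*y^2*z - y^3 - y*z^2 - x*z + 2*y

trace(a^-1) = trace(a) = x
next, trace(a b a) = trace(a)*trace(b a) - trace(b)  (reduce the a square) = x*z - y
next, trace(a b a b) = trace(b a)*trace(b a) - trace(1)  (split on b) = z^2 - 2
trace(b a b^-1 a) = trace(a b a)*trace(b) - trace(a b a b)  (eliminate b^-1) = x*y*z - y^2 - z^2 + 2
and trace(b^-1 a^-1 b a) = trace(b a b^-1)*trace(a) - trace(b a b^-1 a)  (eliminate a^-1) = -x*y*z + x^2 + y^2 + z^2 - 2
trace(b a^-1 b^-1 a^-1) = trace(b^-1 a^-1 b)*trace(a) - trace(b^-1 a^-1 b a)  (eliminate a^-1) = x*y*z - y^2 - z^2 + 2
next, trace(b a^-1) = trace(b)*trace(a) - trace(b a)  (eliminate a^-1) = x*y - z
and trace(b^2) = trace(b)*trace(b) - trace(1)  (reduce the b square) = y^2 - 2
next, trace(a b^2) = trace(b)*trace(a b) - trace(a)  (reduce the b square) = y*z - x
next, trace(b a b^2) = trace(b)*trace(a b^2) - trace(a b)  (reduce the b square) = y^2*z - x*y - z
and trace(b a b^2 a) = trace(b)*trace(a b a b) - trace(a b a)  (reduce the b square) = y*z^2 - x*z - y
and trace(a b^2 a^-1 b) = trace(b a b^2)*trace(a) - trace(b a b^2 a)  (eliminate a^-1) = x*y^2*z - x^2*y - y*z^2 + y
trace(b^2 a^-1 b^-1 a) = trace(a b^2 a^-1)*trace(b) - trace(a b^2 a^-1 b)  (eliminate b^-1) = -x*y^2*z + x^2*y + y^3 + y*z^2 - 3*y
next, trace(b a^-1 b^-1 a^-1 b) = trace(b^2 a^-1 b^-1)*trace(a) - trace(b^2 a^-1 b^-1 a)  (eliminate a^-1) = x*y^2*z - y^3 - y*z^2 - x*z + 3*y
assemble the triple (trace(r) - 2; trace(r a) - x; trace(r b) - y)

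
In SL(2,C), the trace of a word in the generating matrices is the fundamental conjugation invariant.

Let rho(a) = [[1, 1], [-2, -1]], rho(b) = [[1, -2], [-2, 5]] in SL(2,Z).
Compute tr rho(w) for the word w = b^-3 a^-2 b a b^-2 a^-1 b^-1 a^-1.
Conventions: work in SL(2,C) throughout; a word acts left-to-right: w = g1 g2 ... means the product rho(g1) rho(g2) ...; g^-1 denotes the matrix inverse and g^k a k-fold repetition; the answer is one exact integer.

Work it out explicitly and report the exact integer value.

rho(b^-1) = [[5, 2], [2, 1]]
... * rho(b^-1) = [[5, 2], [2, 1]]  ->  [[29, 12], [12, 5]]
... * rho(b^-1) = [[5, 2], [2, 1]]  ->  [[169, 70], [70, 29]]
... * rho(a^-1) = [[-1, -1], [2, 1]]  ->  [[-29, -99], [-12, -41]]
... * rho(a^-1) = [[-1, -1], [2, 1]]  ->  [[-169, -70], [-70, -29]]
... * rho(b) = [[1, -2], [-2, 5]]  ->  [[-29, -12], [-12, -5]]
... * rho(a) = [[1, 1], [-2, -1]]  ->  [[-5, -17], [-2, -7]]
... * rho(b^-1) = [[5, 2], [2, 1]]  ->  [[-59, -27], [-24, -11]]
... * rho(b^-1) = [[5, 2], [2, 1]]  ->  [[-349, -145], [-142, -59]]
... * rho(a^-1) = [[-1, -1], [2, 1]]  ->  [[59, 204], [24, 83]]
... * rho(b^-1) = [[5, 2], [2, 1]]  ->  [[703, 322], [286, 131]]
... * rho(a^-1) = [[-1, -1], [2, 1]]  ->  [[-59, -381], [-24, -155]]
tr = -59 + -155 = -214

-214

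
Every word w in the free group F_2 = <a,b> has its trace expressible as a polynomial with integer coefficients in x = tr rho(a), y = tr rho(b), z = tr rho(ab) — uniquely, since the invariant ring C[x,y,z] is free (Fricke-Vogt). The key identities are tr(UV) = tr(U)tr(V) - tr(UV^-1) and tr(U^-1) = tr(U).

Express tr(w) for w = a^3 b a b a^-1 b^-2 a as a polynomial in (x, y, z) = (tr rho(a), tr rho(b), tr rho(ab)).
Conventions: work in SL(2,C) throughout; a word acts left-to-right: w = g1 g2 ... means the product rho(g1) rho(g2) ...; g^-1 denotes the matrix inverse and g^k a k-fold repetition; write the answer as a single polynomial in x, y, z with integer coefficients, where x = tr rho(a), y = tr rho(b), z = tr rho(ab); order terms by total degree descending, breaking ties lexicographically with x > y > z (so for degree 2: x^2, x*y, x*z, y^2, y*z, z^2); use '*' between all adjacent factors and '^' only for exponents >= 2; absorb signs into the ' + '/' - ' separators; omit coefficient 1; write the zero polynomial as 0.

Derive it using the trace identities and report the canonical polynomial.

trace(a b a) = trace(a)*trace(b a) - trace(b) = x*z - y
trace(b a^3) = trace(a)*trace(a b a) - trace(a b) = x^2*z - x*y - z
next, trace(a^2 b a^2) = trace(a)*trace(b a^3) - trace(b a^2) = x^3*z - x^2*y - 2*x*z + y
next, trace(a^4 b a) = trace(a)*trace(a^2 b a^2) - trace(a^2 b a) = x^4*z - x^3*y - 3*x^2*z + 2*x*y + z
trace(b a b a) = trace(a b)*trace(a b) - trace(1)   [split at repeated a] = z^2 - 2
next, trace(b a b) = trace(b)*trace(a b) - trace(a) = y*z - x
and trace(b a b a^2) = trace(a)*trace(b a b a) - trace(b a b) = x*z^2 - y*z - x
next, trace(b a b a^3) = trace(a)*trace(b a b a^2) - trace(b a b a) = x^2*z^2 - x*y*z - x^2 - z^2 + 2
trace(a^4 b a b) = trace(a)*trace(b a b a^3) - trace(b a b a^2) = x^3*z^2 - x^2*y*z - x^3 - 2*x*z^2 + y*z + 3*x
trace(b^-1 a^4 b a) = trace(a^4 b a)*trace(b) - trace(a^4 b a b) = x^4*y*z - x^3*y^2 - x^3*z^2 - 2*x^2*y*z + x^3 + 2*x*y^2 + 2*x*z^2 - 3*x
next, trace(a^4 b a b a) = trace(a)*trace(b a b a^4) - trace(b a b a^3) = x^4*z^2 - x^3*y*z - x^4 - 3*x^2*z^2 + 2*x*y*z + 4*x^2 + z^2 - 2
and trace(b a b a b a) = trace(a b)*trace(a b a b) - trace(a^-1 b^-1)   [split at repeated a] = z^3 - 3*z
trace(b a b a b) = trace(b)*trace(a b a b) - trace(a b a) = y*z^2 - x*z - y
next, trace(a b a b a b a) = trace(a)*trace(b a b a b a) - trace(b a b a b) = x*z^3 - y*z^2 - 2*x*z + y
trace(a^2 b a b a b a) = trace(a)*trace(a b a b a b a) - trace(a b a b a b) = x^2*z^3 - x*y*z^2 - 2*x^2*z - z^3 + x*y + 3*z
next, trace(a^4 b a b a b) = trace(a)*trace(a^2 b a b a b a) - trace(a^2 b a b a b) = x^3*z^3 - x^2*y*z^2 - 2*x^3*z - 2*x*z^3 + x^2*y + y*z^2 + 5*x*z - y
and trace(b^-1 a^4 b a b a) = trace(a^4 b a b a)*trace(b) - trace(a^4 b a b a b) = x^4*y*z^2 - x^3*y^2*z - x^3*z^3 - x^4*y - 2*x^2*y*z^2 + 2*x^3*z + 2*x*y^2*z + 2*x*z^3 + 3*x^2*y - 5*x*z - y
trace(b^-2 a^4 b a b a) = trace(b^-1 a^4 b a b a)*trace(b) - trace(b^-1 a^4 b a b a b) = x^4*y^2*z^2 - x^3*y^3*z - x^3*y*z^3 - x^4*y^2 - x^4*z^2 - 2*x^2*y^2*z^2 + 3*x^3*y*z + 2*x*y^3*z + 2*x*y*z^3 + x^4 + 3*x^2*y^2 + 3*x^2*z^2 - 7*x*y*z - 4*x^2 - y^2 - z^2 + 2
trace(a^3 b a b a^-1 b^-2 a) = trace(b^-2 a^4 b a b)*trace(a) - trace(b^-2 a^4 b a b a) = -x^4*y^2*z^2 + x^5*y*z + x^3*y^3*z + x^3*y*z^3 + 2*x^2*y^2*z^2 - 5*x^3*y*z - 2*x*y^3*z - 2*x*y*z^3 - x^2*y^2 - x^2*z^2 + 7*x*y*z + x^2 + y^2 + z^2 - 2

-x^4*y^2*z^2 + x^5*y*z + x^3*y^3*z + x^3*y*z^3 + 2*x^2*y^2*z^2 - 5*x^3*y*z - 2*x*y^3*z - 2*x*y*z^3 - x^2*y^2 - x^2*z^2 + 7*x*y*z + x^2 + y^2 + z^2 - 2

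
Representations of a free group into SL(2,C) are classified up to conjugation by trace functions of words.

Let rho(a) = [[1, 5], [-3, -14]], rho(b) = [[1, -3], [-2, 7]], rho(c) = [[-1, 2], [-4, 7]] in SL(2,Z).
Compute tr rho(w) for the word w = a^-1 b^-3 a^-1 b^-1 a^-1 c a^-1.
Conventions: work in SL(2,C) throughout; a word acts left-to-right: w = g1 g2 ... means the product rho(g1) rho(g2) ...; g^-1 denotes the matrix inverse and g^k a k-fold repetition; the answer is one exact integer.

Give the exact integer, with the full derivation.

-367245565

rho(a^-1) = [[-14, -5], [3, 1]]
... * rho(b^-1) = [[7, 3], [2, 1]]  ->  [[-108, -47], [23, 10]]
... * rho(b^-1) = [[7, 3], [2, 1]]  ->  [[-850, -371], [181, 79]]
... * rho(b^-1) = [[7, 3], [2, 1]]  ->  [[-6692, -2921], [1425, 622]]
... * rho(a^-1) = [[-14, -5], [3, 1]]  ->  [[84925, 30539], [-18084, -6503]]
... * rho(b^-1) = [[7, 3], [2, 1]]  ->  [[655553, 285314], [-139594, -60755]]
... * rho(a^-1) = [[-14, -5], [3, 1]]  ->  [[-8321800, -2992451], [1772051, 637215]]
... * rho(c) = [[-1, 2], [-4, 7]]  ->  [[20291604, -37590757], [-4320911, 8004607]]
... * rho(a^-1) = [[-14, -5], [3, 1]]  ->  [[-396854727, -139048777], [84506575, 29609162]]
tr = -396854727 + 29609162 = -367245565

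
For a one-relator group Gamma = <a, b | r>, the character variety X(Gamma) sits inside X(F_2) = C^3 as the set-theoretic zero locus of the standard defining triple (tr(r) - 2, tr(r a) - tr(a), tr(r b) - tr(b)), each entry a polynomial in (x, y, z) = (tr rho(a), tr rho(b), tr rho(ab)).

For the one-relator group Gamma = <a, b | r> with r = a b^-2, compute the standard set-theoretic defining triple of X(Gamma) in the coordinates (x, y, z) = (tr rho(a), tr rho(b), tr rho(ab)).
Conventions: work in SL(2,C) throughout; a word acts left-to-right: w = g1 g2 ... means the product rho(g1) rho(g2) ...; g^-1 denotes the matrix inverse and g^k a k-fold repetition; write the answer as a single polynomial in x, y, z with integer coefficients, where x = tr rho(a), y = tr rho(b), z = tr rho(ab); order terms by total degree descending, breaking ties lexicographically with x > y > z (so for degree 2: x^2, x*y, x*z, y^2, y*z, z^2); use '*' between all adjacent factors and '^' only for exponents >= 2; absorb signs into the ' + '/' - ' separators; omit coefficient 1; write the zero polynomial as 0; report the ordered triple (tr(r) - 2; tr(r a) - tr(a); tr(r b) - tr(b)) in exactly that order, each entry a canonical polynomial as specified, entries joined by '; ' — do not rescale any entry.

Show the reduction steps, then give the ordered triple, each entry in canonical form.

x*y^2 - y*z - x - 2; x^2*y^2 - x*y*z - x^2 - y^2 - x + 2; x*y - y - z

next, tr(a b^-1) = tr(a) tr(b) - tr(a b) = x*y - z
tr(a b^-2) = tr(a b^-1) tr(b) - tr(a) = x*y^2 - y*z - x
next, tr(a^2) = tr(a) tr(a) - tr(1) = x^2 - 2
next, tr(a^2 b) = tr(a) tr(b a) - tr(b) = x*z - y
tr(a^2 b^-1) = tr(a^2) tr(b) - tr(a^2 b) = x^2*y - x*z - y
tr(a b^-2 a) = tr(a^2 b^-1) tr(b) - tr(a^2) = x^2*y^2 - x*y*z - x^2 - y^2 + 2
assemble the triple (tr(r) - 2; tr(r a) - x; tr(r b) - y)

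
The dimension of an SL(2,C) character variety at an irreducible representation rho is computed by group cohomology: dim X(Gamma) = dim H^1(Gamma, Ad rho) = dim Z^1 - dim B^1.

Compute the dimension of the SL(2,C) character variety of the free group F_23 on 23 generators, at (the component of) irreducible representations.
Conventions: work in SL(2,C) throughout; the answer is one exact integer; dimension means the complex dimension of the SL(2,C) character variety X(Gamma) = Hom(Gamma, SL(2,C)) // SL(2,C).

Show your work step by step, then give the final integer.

Here Gamma is free of rank 23 — no relator constrains a cocycle.
Z^1(Gamma, Ad rho) = (sl_2)^23: a cocycle is a free choice of one sl_2 vector per generator, so dim Z^1 = 3*23 = 69.
Irreducibility makes the coboundary map sl_2 -> Z^1 injective (trivial centralizer), so dim B^1 = 3.
Therefore dim X = 69 - 3 = 66.

66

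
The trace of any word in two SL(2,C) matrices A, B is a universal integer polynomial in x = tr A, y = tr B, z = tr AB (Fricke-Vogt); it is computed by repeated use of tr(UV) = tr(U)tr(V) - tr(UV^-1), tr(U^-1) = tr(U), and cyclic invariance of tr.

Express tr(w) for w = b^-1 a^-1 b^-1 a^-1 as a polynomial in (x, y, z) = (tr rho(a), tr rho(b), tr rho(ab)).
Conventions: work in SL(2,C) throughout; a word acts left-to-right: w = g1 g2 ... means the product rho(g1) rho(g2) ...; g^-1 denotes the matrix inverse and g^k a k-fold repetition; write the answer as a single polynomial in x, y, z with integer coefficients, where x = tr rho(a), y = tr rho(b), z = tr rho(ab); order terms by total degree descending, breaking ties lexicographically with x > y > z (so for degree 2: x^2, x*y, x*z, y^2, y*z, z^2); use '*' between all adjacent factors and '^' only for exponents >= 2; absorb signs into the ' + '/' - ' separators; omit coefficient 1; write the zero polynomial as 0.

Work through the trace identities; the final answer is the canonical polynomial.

z^2 - 2

next, trace(b^-1) = trace(b) = y
trace(b^-2) = trace(b^-1) trace(b) - trace(1)  (eliminate b^-1) = y^2 - 2
and trace(b^-1 a) = trace(a) trace(b) - trace(a b)  (eliminate b^-1) = x*y - z
and trace(b^-2 a) = trace(b^-1 a) trace(b) - trace(b^-1 a b)  (eliminate b^-1) = x*y^2 - y*z - x
trace(b^-1 a^-1 b^-1) = trace(b^-2) trace(a) - trace(b^-2 a)  (eliminate a^-1) = y*z - x
next, trace(a^2) = trace(a) trace(a) - trace(1)  (reduce the a square) = x^2 - 2
trace(a^2 b) = trace(a) trace(b a) - trace(b)  (reduce the a square) = x*z - y
and trace(a b^-1 a) = trace(a^2) trace(b) - trace(a^2 b)  (eliminate b^-1) = x^2*y - x*z - y
next, trace(a b a b) = trace(a b) trace(a b) - trace(1)  (split on a) = z^2 - 2
trace(a b^-1 a b) = trace(a b a) trace(b) - trace(a b a b)  (eliminate b^-1) = x*y*z - y^2 - z^2 + 2
and trace(b^-1 a b^-1 a) = trace(a b^-1 a) trace(b) - trace(a b^-1 a b)  (eliminate b^-1) = x^2*y^2 - 2*x*y*z + z^2 - 2
trace(b^-1 a^-1 b^-1 a) = trace(b^-1 a b^-1) trace(a) - trace(b^-1 a b^-1 a)  (eliminate a^-1) = x*y*z - x^2 - z^2 + 2
trace(b^-1 a^-1 b^-1 a^-1) = trace(b^-1 a^-1 b^-1) trace(a) - trace(b^-1 a^-1 b^-1 a)  (eliminate a^-1) = z^2 - 2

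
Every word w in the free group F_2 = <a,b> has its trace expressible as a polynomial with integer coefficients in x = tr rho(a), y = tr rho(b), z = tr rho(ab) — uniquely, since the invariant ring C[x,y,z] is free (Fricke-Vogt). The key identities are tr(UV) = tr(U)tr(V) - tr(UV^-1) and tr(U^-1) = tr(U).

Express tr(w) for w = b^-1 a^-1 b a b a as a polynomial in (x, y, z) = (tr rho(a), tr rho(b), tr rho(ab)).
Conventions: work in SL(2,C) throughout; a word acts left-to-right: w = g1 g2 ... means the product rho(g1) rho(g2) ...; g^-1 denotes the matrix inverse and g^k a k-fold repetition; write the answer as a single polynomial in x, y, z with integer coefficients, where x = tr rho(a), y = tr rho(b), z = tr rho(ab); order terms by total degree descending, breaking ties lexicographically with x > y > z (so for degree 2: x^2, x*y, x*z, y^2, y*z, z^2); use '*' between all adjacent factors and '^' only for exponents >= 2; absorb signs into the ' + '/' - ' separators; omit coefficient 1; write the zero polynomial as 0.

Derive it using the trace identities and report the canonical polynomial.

apply: trace(b a b) = trace(b) trace(a b) - trace(a)  (reduce the b square) = y*z - x
apply: trace(a b a b) = trace(a b) trace(a b) - trace(1)  (split on a) = z^2 - 2
use: trace(a b a) = trace(a) trace(b a) - trace(b)  (reduce the a square) = x*z - y
trace(b a b a b) = trace(b) trace(a b a b) - trace(a b a)  (reduce the b square) = y*z^2 - x*z - y
trace(b a b a b a) = trace(b a b a) trace(b a) - trace(a b)  (split on b) = z^3 - 3*z
trace(a^-1 b a b a b) = trace(b a b a b) trace(a) - trace(b a b a b a)  (eliminate a^-1) = x*y*z^2 - x^2*z - z^3 - x*y + 3*z
apply: trace(b^-1 a^-1 b a b a) = trace(a^-1 b a b a) trace(b) - trace(a^-1 b a b a b)  (eliminate b^-1) = -x*y*z^2 + x^2*z + y^2*z + z^3 - 3*z

-x*y*z^2 + x^2*z + y^2*z + z^3 - 3*z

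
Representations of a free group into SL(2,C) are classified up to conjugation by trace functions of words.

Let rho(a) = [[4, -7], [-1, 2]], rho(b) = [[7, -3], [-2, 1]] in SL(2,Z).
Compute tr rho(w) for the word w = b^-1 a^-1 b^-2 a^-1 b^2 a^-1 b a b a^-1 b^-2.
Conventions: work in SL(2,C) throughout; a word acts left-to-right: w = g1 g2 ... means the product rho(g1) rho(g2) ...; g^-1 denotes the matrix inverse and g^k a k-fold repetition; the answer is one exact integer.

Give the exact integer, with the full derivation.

-114763606

rho(b^-1) = [[1, 3], [2, 7]]
... * rho(a^-1) = [[2, 7], [1, 4]]  ->  [[5, 19], [11, 42]]
... * rho(b^-1) = [[1, 3], [2, 7]]  ->  [[43, 148], [95, 327]]
... * rho(b^-1) = [[1, 3], [2, 7]]  ->  [[339, 1165], [749, 2574]]
... * rho(a^-1) = [[2, 7], [1, 4]]  ->  [[1843, 7033], [4072, 15539]]
... * rho(b) = [[7, -3], [-2, 1]]  ->  [[-1165, 1504], [-2574, 3323]]
... * rho(b) = [[7, -3], [-2, 1]]  ->  [[-11163, 4999], [-24664, 11045]]
... * rho(a^-1) = [[2, 7], [1, 4]]  ->  [[-17327, -58145], [-38283, -128468]]
... * rho(b) = [[7, -3], [-2, 1]]  ->  [[-4999, -6164], [-11045, -13619]]
... * rho(a) = [[4, -7], [-1, 2]]  ->  [[-13832, 22665], [-30561, 50077]]
... * rho(b) = [[7, -3], [-2, 1]]  ->  [[-142154, 64161], [-314081, 141760]]
... * rho(a^-1) = [[2, 7], [1, 4]]  ->  [[-220147, -738434], [-486402, -1631527]]
... * rho(b^-1) = [[1, 3], [2, 7]]  ->  [[-1697015, -5829479], [-3749456, -12879895]]
... * rho(b^-1) = [[1, 3], [2, 7]]  ->  [[-13355973, -45897398], [-29509246, -101407633]]
tr = -13355973 + -101407633 = -114763606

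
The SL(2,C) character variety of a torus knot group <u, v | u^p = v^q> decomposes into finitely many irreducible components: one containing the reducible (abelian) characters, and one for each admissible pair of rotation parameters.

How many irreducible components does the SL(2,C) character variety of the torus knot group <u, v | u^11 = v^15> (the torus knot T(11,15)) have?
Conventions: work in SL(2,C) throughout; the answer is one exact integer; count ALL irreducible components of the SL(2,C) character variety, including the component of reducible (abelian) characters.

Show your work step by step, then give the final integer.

For T(11,15): irreducibility forces the central element u^11 = v^15 to one of +I, -I.
This locks tr(u) to 2*cos(pi*alpha/11), alpha in 1..10, and tr(v) to 2*cos(pi*beta/15), beta in 1..14, on each component of irreducible characters.
u^11 = (-1)^alpha I and v^15 = (-1)^beta I must agree, so alpha and beta have equal parity.
Counting: 5 odd alphas x 7 odd betas + 5 even alphas x 7 even betas = 35 + 35 = 70.
Total: 70 irreducible-character components + 1 reducible (abelian) component = 71.

71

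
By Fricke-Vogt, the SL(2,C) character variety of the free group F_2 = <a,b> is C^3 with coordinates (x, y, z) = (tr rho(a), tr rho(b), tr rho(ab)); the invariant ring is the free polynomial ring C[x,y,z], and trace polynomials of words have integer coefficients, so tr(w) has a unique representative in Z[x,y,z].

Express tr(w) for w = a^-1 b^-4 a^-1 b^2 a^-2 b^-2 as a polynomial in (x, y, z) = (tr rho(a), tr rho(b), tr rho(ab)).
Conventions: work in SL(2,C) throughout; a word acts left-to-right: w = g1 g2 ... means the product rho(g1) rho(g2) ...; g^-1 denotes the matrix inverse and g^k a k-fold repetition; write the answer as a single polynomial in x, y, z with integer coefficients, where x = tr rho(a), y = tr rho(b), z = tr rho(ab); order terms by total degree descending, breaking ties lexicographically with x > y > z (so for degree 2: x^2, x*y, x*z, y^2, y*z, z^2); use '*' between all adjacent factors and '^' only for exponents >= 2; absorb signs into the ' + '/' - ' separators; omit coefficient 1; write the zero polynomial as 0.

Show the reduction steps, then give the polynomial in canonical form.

reduce: trace(b a^-1) = trace(b) * trace(a) - trace(b a)  (eliminate a^-1) = x*y - z
reduce: trace(b^2 a) = trace(b) * trace(a b) - trace(a)  (reduce the b square) = y*z - x
trace(b^2) = trace(b) * trace(b) - trace(1)  (reduce the b square) = y^2 - 2
reduce: trace(a b^2 a) = trace(a) * trace(b^2 a) - trace(b^2)  (reduce the a square) = x*y*z - x^2 - y^2 + 2
trace(a b a b) = trace(a b) * trace(a b) - trace(1)  (split on a) = z^2 - 2
trace(a b a) = trace(a) * trace(b a) - trace(b)  (reduce the a square) = x*z - y
trace(a b^2 a b) = trace(b) * trace(a b a b) - trace(a b a)  (reduce the b square) = y*z^2 - x*z - y
trace(b^-1 a b^2 a) = trace(a b^2 a) * trace(b) - trace(a b^2 a b)  (eliminate b^-1) = x*y^2*z - x^2*y - y^3 - y*z^2 + x*z + 3*y
trace(b^2 a^-1 b^-1 a) = trace(b^-1 a b^2) * trace(a) - trace(b^-1 a b^2 a)  (eliminate a^-1) = -x*y^2*z + x^2*y + y^3 + y*z^2 - 3*y
trace(b^2 a^-1 b^-1 a^-1) = trace(b^2 a^-1 b^-1) * trace(a) - trace(b^2 a^-1 b^-1 a)  (eliminate a^-1) = x*y^2*z - y^3 - y*z^2 - x*z + 3*y
trace(a^-1 b^2 a^-1 b^-1 a^-1) = trace(b^2 a^-1 b^-1 a^-1) * trace(a) - trace(b^2 a^-1 b^-1)  (eliminate a^-1) = x^2*y^2*z - x*y^3 - x*y*z^2 - x^2*z + 2*x*y + z
trace(b^2 a^-1) = trace(b^2) * trace(a) - trace(b^2 a)  (eliminate a^-1) = x*y^2 - y*z - x
so trace(a^-1 b^2 a^-1) = trace(b^2 a^-1) * trace(a) - trace(b^2)  (eliminate a^-1) = x^2*y^2 - x*y*z - x^2 - y^2 + 2
reduce: trace(a b a^-1 b) = trace(b a b) * trace(a) - trace(b a b a)  (eliminate a^-1) = x*y*z - x^2 - z^2 + 2
trace(b^2 a^2 b) = trace(b) * trace(b a^2 b) - trace(b a^2)  (reduce the b square) = x*y^2*z - x^2*y - y^3 - x*z + 3*y
trace(b a b^2) = trace(b) * trace(a b^2) - trace(a b)  (reduce the b square) = y^2*z - x*y - z
so trace(b^2 a^2 b a) = trace(a) * trace(b a b^2 a) - trace(b a b^2)  (reduce the a square) = x*y*z^2 - x^2*z - y^2*z + z
trace(a b a^-1 b^2 a) = trace(b^2 a^2 b) * trace(a) - trace(b^2 a^2 b a)  (eliminate a^-1) = x^2*y^2*z - x^3*y - x*y^3 - x*y*z^2 + y^2*z + 3*x*y - z
trace(b^2 a b a b) = trace(b) * trace(b a b a b) - trace(b a b a)  (reduce the b square) = y^2*z^2 - x*y*z - y^2 - z^2 + 2
reduce: trace(a b a b a b) = trace(b a) * trace(b a b a) - trace(b^-1 a^-1)  (split on b) = z^3 - 3*z
so trace(a b a b a) = trace(a) * trace(b a b a) - trace(b a b)  (reduce the a square) = x*z^2 - y*z - x
trace(b^2 a b a b a) = trace(b) * trace(a b a b a b) - trace(a b a b a)  (reduce the b square) = y*z^3 - x*z^2 - 2*y*z + x
so trace(a b a^-1 b^2 a b) = trace(b^2 a b a b) * trace(a) - trace(b^2 a b a b a)  (eliminate a^-1) = x*y^2*z^2 - x^2*y*z - y*z^3 - x*y^2 + 2*y*z + x
trace(b^-1 a b a^-1 b^2 a) = trace(a b a^-1 b^2 a) * trace(b) - trace(a b a^-1 b^2 a b)  (eliminate b^-1) = x^2*y^3*z - x^3*y^2 - x*y^4 - 2*x*y^2*z^2 + x^2*y*z + y^3*z + y*z^3 + 4*x*y^2 - 3*y*z - x
trace(b a^-1 b^2 a^-1 b^-1 a) = trace(b^-1 a b a^-1 b^2) * trace(a) - trace(b^-1 a b a^-1 b^2 a)  (eliminate a^-1) = -x^2*y^3*z + x^3*y^2 + x*y^4 + 2*x*y^2*z^2 - y^3*z - y*z^3 - x^3 - 4*x*y^2 - x*z^2 + 3*y*z + 3*x
trace(a^-1 b^2 a^-1 b^-1 a^-1 b) = trace(b a^-1 b^2 a^-1 b^-1) * trace(a) - trace(b a^-1 b^2 a^-1 b^-1 a)  (eliminate a^-1) = x^2*y^3*z - x*y^4 - 2*x*y^2*z^2 - x^2*y*z + y^3*z + y*z^3 + 3*x*y^2 + x*z^2 - 3*y*z - x
reduce: trace(a^-1 b^2 a^-1 b^-1 a^-1 b^-1) = trace(a^-1 b^2 a^-1 b^-1 a^-1) * trace(b) - trace(a^-1 b^2 a^-1 b^-1 a^-1 b)  (eliminate b^-1) = x*y^2*z^2 - y^3*z - y*z^3 - x*y^2 - x*z^2 + 4*y*z + x
trace(a^-1 b^2 a^-1 b^-1 a^-1 b^-2) = trace(a^-1 b^2 a^-1 b^-1 a^-1 b^-1) * trace(b) - trace(a^-1 b^2 a^-1 b^-1 a^-1)  (eliminate b^-1) = x*y^3*z^2 - x^2*y^2*z - y^4*z - y^2*z^3 + x^2*z + 4*y^2*z - x*y - z
so trace(b^-1 a^-1 b^2 a^-1 b^-1 a^-1 b^-2) = trace(a^-1 b^2 a^-1 b^-1 a^-1 b^-2) * trace(b) - trace(a^-1 b^2 a^-1 b^-1 a^-1 b^-1)  (eliminate b^-1) = x*y^4*z^2 - x^2*y^3*z - y^5*z - y^3*z^3 - x*y^2*z^2 + x^2*y*z + 5*y^3*z + y*z^3 + x*z^2 - 5*y*z - x
trace(a^-1 b^-4 a^-1 b^2 a^-1 b^-1) = trace(b^-1 a^-1 b^2 a^-1 b^-1 a^-1 b^-2) * trace(b) - trace(b^-1 a^-1 b^2 a^-1 b^-1 a^-1 b^-1)  (eliminate b^-1) = x*y^5*z^2 - x^2*y^4*z - y^6*z - y^4*z^3 - 2*x*y^3*z^2 + 2*x^2*y^2*z + 6*y^4*z + 2*y^2*z^3 + x*y*z^2 - x^2*z - 9*y^2*z + z
trace(b^-1 a b^2 a^-1 b^-1) = trace(a b^2 a^-1 b^-1) * trace(b) - trace(a b^2 a^-1)  (eliminate b^-1) = -x*y^3*z + x^2*y^2 + y^4 + y^2*z^2 - 4*y^2 + 2
trace(b^-3 a b^2 a^-1) = trace(b^-1 a b^2 a^-1 b^-1) * trace(b) - trace(b^-1 a b^2 a^-1)  (eliminate b^-1) = -x*y^4*z + x^2*y^3 + y^5 + y^3*z^2 + x*y^2*z - x^2*y - 5*y^3 - y*z^2 + 5*y
reduce: trace(b^2 a^-1 b^-4 a) = trace(b^-3 a b^2 a^-1) * trace(b) - trace(b^-3 a b^2 a^-1 b)  (eliminate b^-1) = -x*y^5*z + x^2*y^4 + y^6 + y^4*z^2 + 2*x*y^3*z - 2*x^2*y^2 - 6*y^4 - 2*y^2*z^2 + 9*y^2 - 2
trace(a^-1 b^-4 a^-1 b^2) = trace(b^2 a^-1 b^-4) * trace(a) - trace(b^2 a^-1 b^-4 a)  (eliminate a^-1) = x*y^5*z - x^2*y^4 - y^6 - y^4*z^2 - 2*x*y^3*z + 2*x^2*y^2 + 6*y^4 + 2*y^2*z^2 + x*y*z - x^2 - 9*y^2 + 2
trace(a^-1 b^-4 a^-1 b^2 a^-1) = trace(a^-1 b^-4 a^-1 b^2) * trace(a) - trace(a^-1 b^-4 a^-1 b^2 a)  (eliminate a^-1) = x^2*y^5*z - x^3*y^4 - x*y^6 - x*y^4*z^2 - 2*x^2*y^3*z + 2*x^3*y^2 + 6*x*y^4 + 2*x*y^2*z^2 + x^2*y*z - x^3 - 9*x*y^2 - y*z + 3*x
trace(b^-2 a^-1 b^-4 a^-1 b^2 a^-1) = trace(a^-1 b^-4 a^-1 b^2 a^-1 b^-1) * trace(b) - trace(a^-1 b^-4 a^-1 b^2 a^-1)  (eliminate b^-1) = x*y^6*z^2 - 2*x^2*y^5*z - y^7*z - y^5*z^3 + x^3*y^4 + x*y^6 - x*y^4*z^2 + 4*x^2*y^3*z + 6*y^5*z + 2*y^3*z^3 - 2*x^3*y^2 - 6*x*y^4 - x*y^2*z^2 - 2*x^2*y*z - 9*y^3*z + x^3 + 9*x*y^2 + 2*y*z - 3*x
reduce: trace(a^-1 b^-4 a^-1) = trace(b^-3 a^-2) * trace(b) - trace(b^-3 a^-2 b)  (eliminate b^-1) = x*y^3*z - x^2*y^2 - y^4 - 2*x*y*z + x^2 + 4*y^2 - 2
reduce: trace(a^-1 b^-4 a^-1 b^2 a^-2 b^-2) = trace(b^-2 a^-1 b^-4 a^-1 b^2 a^-1) * trace(a) - trace(b^-2 a^-1 b^-4 a^-1 b^2)  (eliminate a^-1) = x^2*y^6*z^2 - 2*x^3*y^5*z - x*y^7*z - x*y^5*z^3 + x^4*y^4 + x^2*y^6 - x^2*y^4*z^2 + 4*x^3*y^3*z + 6*x*y^5*z + 2*x*y^3*z^3 - 2*x^4*y^2 - 6*x^2*y^4 - x^2*y^2*z^2 - 2*x^3*y*z - 10*x*y^3*z + x^4 + 10*x^2*y^2 + y^4 + 4*x*y*z - 4*x^2 - 4*y^2 + 2

x^2*y^6*z^2 - 2*x^3*y^5*z - x*y^7*z - x*y^5*z^3 + x^4*y^4 + x^2*y^6 - x^2*y^4*z^2 + 4*x^3*y^3*z + 6*x*y^5*z + 2*x*y^3*z^3 - 2*x^4*y^2 - 6*x^2*y^4 - x^2*y^2*z^2 - 2*x^3*y*z - 10*x*y^3*z + x^4 + 10*x^2*y^2 + y^4 + 4*x*y*z - 4*x^2 - 4*y^2 + 2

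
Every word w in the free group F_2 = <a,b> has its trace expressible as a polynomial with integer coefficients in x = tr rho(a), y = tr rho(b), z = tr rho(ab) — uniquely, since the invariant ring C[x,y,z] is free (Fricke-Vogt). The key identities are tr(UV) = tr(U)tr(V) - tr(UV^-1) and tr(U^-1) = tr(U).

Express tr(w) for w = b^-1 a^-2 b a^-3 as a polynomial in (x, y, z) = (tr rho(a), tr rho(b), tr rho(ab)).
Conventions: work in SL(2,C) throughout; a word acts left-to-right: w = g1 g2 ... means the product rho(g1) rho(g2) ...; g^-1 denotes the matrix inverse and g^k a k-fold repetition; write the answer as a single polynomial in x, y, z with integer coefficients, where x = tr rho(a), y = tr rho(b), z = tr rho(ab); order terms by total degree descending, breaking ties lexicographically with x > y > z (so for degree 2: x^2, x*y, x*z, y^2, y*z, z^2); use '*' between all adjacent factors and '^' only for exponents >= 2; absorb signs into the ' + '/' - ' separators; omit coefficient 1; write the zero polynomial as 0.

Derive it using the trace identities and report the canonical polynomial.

use: trace(b a^-1) = trace(b) * trace(a) - trace(b a)  (eliminate a^-1) = x*y - z
use: trace(a^-1 b a^-1) = trace(b a^-1) * trace(a) - trace(b)  (eliminate a^-1) = x^2*y - x*z - y
use: trace(b a^-3) = trace(a^-1 b a^-1) * trace(a) - trace(a^-1 b)  (eliminate a^-1) = x^3*y - x^2*z - 2*x*y + z
trace(a^-2 b a^-2) = trace(b a^-3) * trace(a) - trace(b a^-2)  (eliminate a^-1) = x^4*y - x^3*z - 3*x^2*y + 2*x*z + y
trace(b^2) = trace(b) * trace(b) - trace(1)  (reduce the b square) = y^2 - 2
use: trace(b^2 a) = trace(b) * trace(a b) - trace(a)  (reduce the b square) = y*z - x
apply: trace(b^2 a^-1) = trace(b^2) * trace(a) - trace(b^2 a)  (eliminate a^-1) = x*y^2 - y*z - x
trace(b a^-2 b) = trace(b^2 a^-1) * trace(a) - trace(b^2)  (eliminate a^-1) = x^2*y^2 - x*y*z - x^2 - y^2 + 2
trace(b a b a) = trace(a b) * trace(a b) - trace(1)  (split on a) = z^2 - 2
apply: trace(a^-1 b a b) = trace(b a b) * trace(a) - trace(b a b a)  (eliminate a^-1) = x*y*z - x^2 - z^2 + 2
apply: trace(b a^-2 b a) = trace(a^-1 b a b) * trace(a) - trace(a^-1 b a b a)  (eliminate a^-1) = x^2*y*z - x^3 - x*z^2 - y*z + 3*x
trace(b a^-2 b a^-1) = trace(b a^-2 b) * trace(a) - trace(b a^-2 b a)  (eliminate a^-1) = x^3*y^2 - 2*x^2*y*z - x*y^2 + x*z^2 + y*z - x
use: trace(a^-2 b a^-2 b) = trace(b a^-2 b a^-1) * trace(a) - trace(b a^-2 b)  (eliminate a^-1) = x^4*y^2 - 2*x^3*y*z - 2*x^2*y^2 + x^2*z^2 + 2*x*y*z + y^2 - 2
trace(a^-2 b^-1 a^-2 b) = trace(a^-2 b a^-2) * trace(b) - trace(a^-2 b a^-2 b)  (eliminate b^-1) = x^3*y*z - x^2*y^2 - x^2*z^2 + 2
trace(a^-1 b^-1 a^-2 b) = trace(a^-2 b a^-1) * trace(b) - trace(a^-2 b a^-1 b)  (eliminate b^-1) = x^2*y*z - x*y^2 - x*z^2 + x
trace(b^-1 a^-2 b a^-3) = trace(a^-2 b^-1 a^-2 b) * trace(a) - trace(a^-2 b^-1 a^-2 b a)  (eliminate a^-1) = x^4*y*z - x^3*y^2 - x^3*z^2 - x^2*y*z + x*y^2 + x*z^2 + x

x^4*y*z - x^3*y^2 - x^3*z^2 - x^2*y*z + x*y^2 + x*z^2 + x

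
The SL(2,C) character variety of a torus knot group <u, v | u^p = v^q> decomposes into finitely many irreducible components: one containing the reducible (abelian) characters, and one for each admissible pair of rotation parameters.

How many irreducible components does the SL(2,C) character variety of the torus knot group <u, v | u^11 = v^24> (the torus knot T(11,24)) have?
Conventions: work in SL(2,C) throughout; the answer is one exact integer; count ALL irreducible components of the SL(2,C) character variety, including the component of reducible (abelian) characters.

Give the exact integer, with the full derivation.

116

In the torus knot group T(11,24), u^11 = v^24 is central, so an irreducible representation sends it to +I or -I (Schur).
So on each irreducible component the traces are pinned: tr(u) = 2*cos(pi*alpha/11) with 1 <= alpha <= 10, tr(v) = 2*cos(pi*beta/24) with 1 <= beta <= 23.
Consistency of u^11 = (-1)^alpha I with v^24 = (-1)^beta I forces alpha = beta (mod 2).
Counting: 5 odd alphas x 12 odd betas + 5 even alphas x 11 even betas = 60 + 55 = 115.
That is 115 components of irreducible characters, and with the reducible (abelian) component the total is 116.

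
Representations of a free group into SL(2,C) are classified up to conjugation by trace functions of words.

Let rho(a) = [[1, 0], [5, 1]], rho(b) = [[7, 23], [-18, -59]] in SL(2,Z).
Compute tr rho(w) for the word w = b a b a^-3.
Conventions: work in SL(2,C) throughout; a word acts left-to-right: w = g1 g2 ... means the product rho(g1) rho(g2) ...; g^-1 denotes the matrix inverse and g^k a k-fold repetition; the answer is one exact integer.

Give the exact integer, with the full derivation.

rho(b) = [[7, 23], [-18, -59]]
... * rho(a) = [[1, 0], [5, 1]]  ->  [[122, 23], [-313, -59]]
... * rho(b) = [[7, 23], [-18, -59]]  ->  [[440, 1449], [-1129, -3718]]
... * rho(a^-1) = [[1, 0], [-5, 1]]  ->  [[-6805, 1449], [17461, -3718]]
... * rho(a^-1) = [[1, 0], [-5, 1]]  ->  [[-14050, 1449], [36051, -3718]]
... * rho(a^-1) = [[1, 0], [-5, 1]]  ->  [[-21295, 1449], [54641, -3718]]
tr = -21295 + -3718 = -25013

-25013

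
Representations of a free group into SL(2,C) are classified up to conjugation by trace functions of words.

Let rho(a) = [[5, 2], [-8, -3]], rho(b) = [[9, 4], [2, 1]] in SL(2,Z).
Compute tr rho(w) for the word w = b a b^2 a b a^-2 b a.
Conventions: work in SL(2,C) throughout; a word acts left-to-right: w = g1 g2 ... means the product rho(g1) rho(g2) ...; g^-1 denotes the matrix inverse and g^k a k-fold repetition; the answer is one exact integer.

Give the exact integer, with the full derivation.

49950

rho(b) = [[9, 4], [2, 1]]
... * rho(a) = [[5, 2], [-8, -3]]  ->  [[13, 6], [2, 1]]
... * rho(b) = [[9, 4], [2, 1]]  ->  [[129, 58], [20, 9]]
... * rho(b) = [[9, 4], [2, 1]]  ->  [[1277, 574], [198, 89]]
... * rho(a) = [[5, 2], [-8, -3]]  ->  [[1793, 832], [278, 129]]
... * rho(b) = [[9, 4], [2, 1]]  ->  [[17801, 8004], [2760, 1241]]
... * rho(a^-1) = [[-3, -2], [8, 5]]  ->  [[10629, 4418], [1648, 685]]
... * rho(a^-1) = [[-3, -2], [8, 5]]  ->  [[3457, 832], [536, 129]]
... * rho(b) = [[9, 4], [2, 1]]  ->  [[32777, 14660], [5082, 2273]]
... * rho(a) = [[5, 2], [-8, -3]]  ->  [[46605, 21574], [7226, 3345]]
tr = 46605 + 3345 = 49950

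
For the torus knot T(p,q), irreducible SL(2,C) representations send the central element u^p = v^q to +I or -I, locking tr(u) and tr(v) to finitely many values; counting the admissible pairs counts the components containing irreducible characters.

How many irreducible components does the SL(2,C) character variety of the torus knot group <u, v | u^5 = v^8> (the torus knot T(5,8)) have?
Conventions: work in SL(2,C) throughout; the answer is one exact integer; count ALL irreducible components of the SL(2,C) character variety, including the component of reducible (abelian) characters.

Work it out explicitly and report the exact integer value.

For T(5,8): irreducibility forces the central element u^5 = v^8 to one of +I, -I.
On an irreducible component, tr(u) is locked at 2*cos(pi*alpha/5) for some alpha in 1..4, and tr(v) at 2*cos(pi*beta/8) for some beta in 1..7.
u^5 = (-1)^alpha I and v^8 = (-1)^beta I must agree, so alpha and beta have equal parity.
count pairs: odd alpha (2 choices) x odd beta (4), plus even alpha (2) x even beta (3): 2*4 + 2*3 = 14.
Total: 14 irreducible-character components + 1 reducible (abelian) component = 15.

15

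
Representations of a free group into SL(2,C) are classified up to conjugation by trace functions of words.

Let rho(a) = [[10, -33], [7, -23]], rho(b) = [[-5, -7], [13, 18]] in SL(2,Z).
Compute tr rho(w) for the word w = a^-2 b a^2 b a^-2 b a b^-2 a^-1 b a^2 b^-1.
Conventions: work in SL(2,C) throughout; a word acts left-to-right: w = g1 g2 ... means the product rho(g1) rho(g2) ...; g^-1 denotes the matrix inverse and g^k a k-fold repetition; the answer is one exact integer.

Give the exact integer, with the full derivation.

rho(a^-1) = [[-23, 33], [-7, 10]]
... * rho(a^-1) = [[-23, 33], [-7, 10]]  ->  [[298, -429], [91, -131]]
... * rho(b) = [[-5, -7], [13, 18]]  ->  [[-7067, -9808], [-2158, -2995]]
... * rho(a) = [[10, -33], [7, -23]]  ->  [[-139326, 458795], [-42545, 140099]]
... * rho(a) = [[10, -33], [7, -23]]  ->  [[1818305, -5954527], [555243, -1818292]]
... * rho(b) = [[-5, -7], [13, 18]]  ->  [[-86500376, -119909621], [-26414011, -36615957]]
... * rho(a^-1) = [[-23, 33], [-7, 10]]  ->  [[2828875995, -4053608618], [863833952, -1237821933]]
... * rho(a^-1) = [[-23, 33], [-7, 10]]  ->  [[-36688887559, 52816821655], [-11203427365, 16128301086]]
... * rho(b) = [[-5, -7], [13, 18]]  ->  [[870063119310, 1207525002703], [265685050943, 368733411103]]
... * rho(a) = [[10, -33], [7, -23]]  ->  [[17153306212021, -56485157999399], [5237984387151, -17248475136488]]
... * rho(b^-1) = [[18, 7], [-13, -5]]  ->  [[1043066565808565, 402498933481142], [318513895743062, 122908266392497]]
... * rho(b^-1) = [[18, 7], [-13, -5]]  ->  [[13542712049299324, 5288971293254245], [4135442660272655, 1615055938238949]]
... * rho(a^-1) = [[-23, 33], [-7, 10]]  ->  [[-348505176186664167, 499799210559420142], [-106420572753943708, 152620167171387105]]
... * rho(b) = [[-5, -7], [13, 18]]  ->  [[8239915618205782681, 11435922023376211725], [2516165036997750905, 3492107018362573846]]
... * rho(a) = [[10, -33], [7, -23]]  ->  [[162450610345691308885, -534943421938443698148], [49606399498515525972, -163351907643264978323]]
... * rho(a) = [[10, -33], [7, -23]]  ->  [[-2120097850112192798186, 6942828563176391864199], [-647399358517699588541, 2120082692344082144353]]
... * rho(b^-1) = [[18, 7], [-13, -5]]  ->  [[-128418532623312564601935, -49554827766667308908297], [-39214263453791660470327, -15132208971344307841552]]
tr = -128418532623312564601935 + -15132208971344307841552 = -143550741594656872443487

-143550741594656872443487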